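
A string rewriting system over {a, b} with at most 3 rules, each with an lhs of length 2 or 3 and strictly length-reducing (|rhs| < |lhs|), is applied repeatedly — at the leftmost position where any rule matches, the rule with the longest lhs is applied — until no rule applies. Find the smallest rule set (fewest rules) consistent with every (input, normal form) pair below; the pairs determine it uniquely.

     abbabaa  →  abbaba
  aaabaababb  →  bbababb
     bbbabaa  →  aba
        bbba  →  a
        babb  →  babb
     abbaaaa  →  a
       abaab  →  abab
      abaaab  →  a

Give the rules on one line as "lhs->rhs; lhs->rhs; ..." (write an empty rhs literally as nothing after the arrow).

  | abbabaa => abbaba
  | aaabaababb => bbaababb => bbababb
  | bbbabaa => abaa => aba
  | bbba => a

aa->a; aaa->b; bbb->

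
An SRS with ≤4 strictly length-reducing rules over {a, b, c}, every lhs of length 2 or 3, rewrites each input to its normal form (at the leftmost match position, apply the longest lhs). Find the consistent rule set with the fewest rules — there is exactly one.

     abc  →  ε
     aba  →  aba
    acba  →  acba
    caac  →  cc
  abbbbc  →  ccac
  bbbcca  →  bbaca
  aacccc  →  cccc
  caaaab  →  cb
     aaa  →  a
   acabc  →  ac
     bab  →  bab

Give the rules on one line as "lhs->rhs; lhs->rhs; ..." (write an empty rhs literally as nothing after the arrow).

  | abc => aa => ε
  | aba
  | acba
  | caac => cc

aa->; abb->ca; bc->a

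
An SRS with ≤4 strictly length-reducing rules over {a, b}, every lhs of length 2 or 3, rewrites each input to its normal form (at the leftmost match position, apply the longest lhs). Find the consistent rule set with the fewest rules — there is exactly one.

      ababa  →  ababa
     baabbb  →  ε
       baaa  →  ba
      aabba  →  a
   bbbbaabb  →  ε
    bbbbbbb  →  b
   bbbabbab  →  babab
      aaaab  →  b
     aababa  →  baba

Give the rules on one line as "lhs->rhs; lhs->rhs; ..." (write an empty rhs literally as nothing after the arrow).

aa->; abb->ab; bb->

  | ababa
  | baabbb => bbbb => bb => ε
  | baaa => ba
  | aabba => bba => a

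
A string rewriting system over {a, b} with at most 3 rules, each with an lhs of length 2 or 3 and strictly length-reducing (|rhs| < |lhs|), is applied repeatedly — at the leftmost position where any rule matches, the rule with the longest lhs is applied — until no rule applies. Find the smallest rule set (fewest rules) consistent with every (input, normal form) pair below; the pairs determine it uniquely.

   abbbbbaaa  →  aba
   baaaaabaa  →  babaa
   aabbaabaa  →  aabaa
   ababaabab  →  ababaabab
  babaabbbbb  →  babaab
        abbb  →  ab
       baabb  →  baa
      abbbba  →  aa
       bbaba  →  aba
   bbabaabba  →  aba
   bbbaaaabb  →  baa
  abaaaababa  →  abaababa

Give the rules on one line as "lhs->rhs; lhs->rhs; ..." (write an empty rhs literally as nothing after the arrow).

  | abbbbbaaa => abbbaaa => abaaa => aba
  | baaaaabaa => baaabaa => babaa
  | aabbaabaa => aaaabaa => aabaa
  | ababaabab

aaa->a; bb->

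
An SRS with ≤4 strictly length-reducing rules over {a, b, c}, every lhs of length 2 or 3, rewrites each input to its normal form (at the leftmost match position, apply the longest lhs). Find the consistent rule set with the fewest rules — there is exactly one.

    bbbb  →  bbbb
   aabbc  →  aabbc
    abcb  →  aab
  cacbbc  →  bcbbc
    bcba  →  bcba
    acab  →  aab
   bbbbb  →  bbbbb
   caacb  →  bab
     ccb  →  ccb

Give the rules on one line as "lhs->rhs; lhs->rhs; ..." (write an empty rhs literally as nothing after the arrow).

abc->aa; ac->a; ca->b

  | bbbb
  | aabbc
  | abcb => aab
  | cacbbc => bcbbc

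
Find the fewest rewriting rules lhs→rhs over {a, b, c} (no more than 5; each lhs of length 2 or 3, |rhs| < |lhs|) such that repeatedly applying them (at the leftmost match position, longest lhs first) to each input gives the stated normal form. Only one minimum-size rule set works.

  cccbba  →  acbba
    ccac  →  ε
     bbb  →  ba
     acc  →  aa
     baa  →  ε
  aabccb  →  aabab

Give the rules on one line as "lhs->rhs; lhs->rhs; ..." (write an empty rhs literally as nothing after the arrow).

  | cccbba => acbba
  | ccac => aac => ε
  | bbb => ba
  | acc => aa

aac->; baa->; bbb->ba; cc->a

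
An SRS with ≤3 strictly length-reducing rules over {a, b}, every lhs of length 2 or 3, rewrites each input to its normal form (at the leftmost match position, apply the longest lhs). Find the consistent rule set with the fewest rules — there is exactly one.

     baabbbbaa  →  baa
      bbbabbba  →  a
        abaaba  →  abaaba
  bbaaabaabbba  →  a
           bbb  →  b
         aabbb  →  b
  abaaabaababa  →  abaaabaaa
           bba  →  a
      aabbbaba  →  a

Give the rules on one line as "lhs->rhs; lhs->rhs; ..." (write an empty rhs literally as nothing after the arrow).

  | baabbbbaa => babbbbaa => bbbaa => baa
  | bbbabbba => babbba => bba => a
  | abaaba
  | bbaaabaabbba => aaabaabbba => aaababbba => aaabba => aabba => abba => bba => a

abb->bb; bab->; bb->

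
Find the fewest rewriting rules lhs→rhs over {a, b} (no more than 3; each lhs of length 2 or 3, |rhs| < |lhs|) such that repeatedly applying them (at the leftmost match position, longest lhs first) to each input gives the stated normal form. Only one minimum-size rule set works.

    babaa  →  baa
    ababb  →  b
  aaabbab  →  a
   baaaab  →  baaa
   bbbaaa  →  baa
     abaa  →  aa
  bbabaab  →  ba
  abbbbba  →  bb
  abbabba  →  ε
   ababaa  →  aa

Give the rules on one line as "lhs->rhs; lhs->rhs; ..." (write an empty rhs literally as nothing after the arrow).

ab->; bba->

  | babaa => baa
  | ababb => abb => b
  | aaabbab => aabab => aab => a
  | baaaab => baaa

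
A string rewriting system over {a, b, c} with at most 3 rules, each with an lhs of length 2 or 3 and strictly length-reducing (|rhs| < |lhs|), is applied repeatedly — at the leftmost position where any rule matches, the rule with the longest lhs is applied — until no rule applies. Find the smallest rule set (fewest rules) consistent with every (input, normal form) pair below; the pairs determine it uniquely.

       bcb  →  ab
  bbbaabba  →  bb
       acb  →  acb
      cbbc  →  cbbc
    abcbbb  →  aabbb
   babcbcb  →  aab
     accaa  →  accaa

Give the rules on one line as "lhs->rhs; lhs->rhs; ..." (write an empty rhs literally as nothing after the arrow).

  | bcb => ab
  | bbbaabba => bbabba => bbba => bb
  | acb
  | cbbc

ba->; bcb->ab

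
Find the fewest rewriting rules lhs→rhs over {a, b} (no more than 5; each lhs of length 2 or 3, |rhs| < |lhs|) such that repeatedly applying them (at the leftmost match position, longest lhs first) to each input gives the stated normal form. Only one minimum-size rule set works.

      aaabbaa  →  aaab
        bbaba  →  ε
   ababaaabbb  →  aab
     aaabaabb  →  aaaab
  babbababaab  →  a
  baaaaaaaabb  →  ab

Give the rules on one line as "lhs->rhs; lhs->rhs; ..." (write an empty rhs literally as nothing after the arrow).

  | aaabbaa => aaabaa => aaab
  | bbaba => baba => ba => ε
  | ababaaabbb => abaaabbb => ababbb => abbb => aab
  | aaabaabb => aaabbb => aaaab

ba->; baa->b; bb->a; bba->ba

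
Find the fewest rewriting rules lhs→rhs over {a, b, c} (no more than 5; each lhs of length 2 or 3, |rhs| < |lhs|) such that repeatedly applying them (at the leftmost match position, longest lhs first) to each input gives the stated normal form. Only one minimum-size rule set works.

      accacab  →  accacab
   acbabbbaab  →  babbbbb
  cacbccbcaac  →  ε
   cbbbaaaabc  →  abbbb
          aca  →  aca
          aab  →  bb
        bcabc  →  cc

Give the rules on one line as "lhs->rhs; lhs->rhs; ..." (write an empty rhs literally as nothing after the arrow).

aa->b; abc->cc; bc->; cb->a

  | accacab
  | acbabbbaab => aaabbbaab => babbbaab => babbbbb
  | cacbccbcaac => caaccbcaac => cbccbcaac => accbcaac => acacaac => acacbc => acaac => acbc => aac => bc => ε
  | cbbbaaaabc => abbaaaabc => abbbaabc => abbbbbc => abbbb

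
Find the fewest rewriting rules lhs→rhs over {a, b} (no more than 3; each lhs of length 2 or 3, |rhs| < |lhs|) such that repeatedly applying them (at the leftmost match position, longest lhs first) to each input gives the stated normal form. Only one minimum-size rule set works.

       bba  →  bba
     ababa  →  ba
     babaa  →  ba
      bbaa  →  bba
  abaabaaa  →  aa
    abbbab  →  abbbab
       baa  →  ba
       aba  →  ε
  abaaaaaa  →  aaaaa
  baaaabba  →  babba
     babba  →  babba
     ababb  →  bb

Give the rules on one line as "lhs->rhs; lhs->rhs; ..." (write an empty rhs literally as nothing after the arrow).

aba->; baa->ba

  | bba
  | ababa => ba
  | babaa => ba
  | bbaa => bba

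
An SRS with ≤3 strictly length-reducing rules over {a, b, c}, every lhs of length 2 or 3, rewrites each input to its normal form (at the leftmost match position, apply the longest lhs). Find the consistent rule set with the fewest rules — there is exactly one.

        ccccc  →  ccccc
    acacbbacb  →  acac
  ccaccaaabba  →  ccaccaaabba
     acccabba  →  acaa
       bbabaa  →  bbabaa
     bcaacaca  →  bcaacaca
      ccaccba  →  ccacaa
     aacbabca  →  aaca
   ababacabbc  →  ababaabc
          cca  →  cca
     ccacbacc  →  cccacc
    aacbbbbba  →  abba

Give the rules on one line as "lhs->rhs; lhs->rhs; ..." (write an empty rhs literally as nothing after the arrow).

  | ccccc
  | acacbbacb => accbacb => acaacb => acac
  | ccaccaaabba
  | acccabba => accaba => acaa

acb->c; cab->a; cb->a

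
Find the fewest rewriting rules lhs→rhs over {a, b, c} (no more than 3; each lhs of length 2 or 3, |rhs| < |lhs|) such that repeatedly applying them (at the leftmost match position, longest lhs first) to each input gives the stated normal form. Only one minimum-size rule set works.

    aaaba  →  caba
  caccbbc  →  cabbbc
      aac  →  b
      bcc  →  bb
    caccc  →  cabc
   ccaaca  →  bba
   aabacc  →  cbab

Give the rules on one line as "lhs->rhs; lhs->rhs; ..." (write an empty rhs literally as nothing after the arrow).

  | aaaba => caba
  | caccbbc => cabbbc
  | aac => cc => b
  | bcc => bb

aa->c; cc->b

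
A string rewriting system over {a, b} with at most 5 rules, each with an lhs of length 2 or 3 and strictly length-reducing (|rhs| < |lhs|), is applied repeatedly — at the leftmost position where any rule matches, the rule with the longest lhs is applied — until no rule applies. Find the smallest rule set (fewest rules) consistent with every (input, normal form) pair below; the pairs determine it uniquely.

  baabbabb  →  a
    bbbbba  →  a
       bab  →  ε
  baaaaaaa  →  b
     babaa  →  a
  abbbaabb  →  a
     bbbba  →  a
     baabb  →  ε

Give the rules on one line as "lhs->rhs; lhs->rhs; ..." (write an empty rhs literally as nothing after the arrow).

  | baabbabb => babbabb => bbbabb => bbabb => abb => a
  | bbbbba => bbbba => bbba => bba => a
  | bab => bb => ε
  | baaaaaaa => baaaaaa => baaaaa => baaaa => baaa => baa => ba => b

aa->a; ba->b; bb->; bbb->bb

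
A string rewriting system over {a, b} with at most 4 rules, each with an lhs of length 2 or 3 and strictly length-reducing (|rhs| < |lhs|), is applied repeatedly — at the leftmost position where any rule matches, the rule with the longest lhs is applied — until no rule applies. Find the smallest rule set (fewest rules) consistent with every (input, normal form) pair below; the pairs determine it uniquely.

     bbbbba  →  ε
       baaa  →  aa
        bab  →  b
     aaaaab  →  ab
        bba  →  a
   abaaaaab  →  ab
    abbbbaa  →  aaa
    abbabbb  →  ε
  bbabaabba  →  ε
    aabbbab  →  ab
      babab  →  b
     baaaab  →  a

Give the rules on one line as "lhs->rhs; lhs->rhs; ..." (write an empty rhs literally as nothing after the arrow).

aab->bb; ba->; bb->

  | bbbbba => bbba => ba => ε
  | baaa => aa
  | bab => b
  | aaaaab => aaabb => abbb => ab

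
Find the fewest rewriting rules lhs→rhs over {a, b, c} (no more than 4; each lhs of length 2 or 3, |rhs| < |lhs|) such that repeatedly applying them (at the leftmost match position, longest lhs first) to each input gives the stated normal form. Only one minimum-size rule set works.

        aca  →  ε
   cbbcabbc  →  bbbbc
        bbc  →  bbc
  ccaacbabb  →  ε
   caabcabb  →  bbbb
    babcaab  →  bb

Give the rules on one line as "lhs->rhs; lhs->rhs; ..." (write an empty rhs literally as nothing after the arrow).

  | aca => ab => ε
  | cbbcabbc => bcabbc => bbbbc
  | bbc
  | ccaacbabb => cbacbabb => acbabb => aabb => ab => ε

ab->; ca->b; cb->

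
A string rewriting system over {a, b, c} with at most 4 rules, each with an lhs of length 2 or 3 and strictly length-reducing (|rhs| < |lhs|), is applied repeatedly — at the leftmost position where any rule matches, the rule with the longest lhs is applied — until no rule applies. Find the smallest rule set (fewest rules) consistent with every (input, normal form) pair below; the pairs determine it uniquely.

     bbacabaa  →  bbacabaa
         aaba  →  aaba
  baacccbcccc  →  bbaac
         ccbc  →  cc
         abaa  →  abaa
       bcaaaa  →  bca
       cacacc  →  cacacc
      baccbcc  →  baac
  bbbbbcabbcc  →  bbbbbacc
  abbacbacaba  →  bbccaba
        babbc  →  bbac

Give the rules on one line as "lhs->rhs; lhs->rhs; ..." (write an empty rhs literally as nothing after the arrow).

aaa->bc; abb->ba; cb->; ccc->ac

  | bbacabaa
  | aaba
  | baacccbcccc => baaacbcccc => bbccbcccc => bbccccc => bbaccc => bbaac
  | ccbc => cc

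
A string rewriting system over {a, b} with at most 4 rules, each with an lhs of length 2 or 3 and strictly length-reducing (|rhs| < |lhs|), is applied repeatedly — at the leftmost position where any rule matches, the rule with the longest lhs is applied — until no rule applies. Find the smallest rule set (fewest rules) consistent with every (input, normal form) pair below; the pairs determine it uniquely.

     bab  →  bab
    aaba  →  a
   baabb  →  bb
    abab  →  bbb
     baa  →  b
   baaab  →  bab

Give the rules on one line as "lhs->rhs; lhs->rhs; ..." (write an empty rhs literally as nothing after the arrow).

  | bab
  | aaba => a
  | baabb => bb
  | abab => bbb

aa->; aab->; aba->bb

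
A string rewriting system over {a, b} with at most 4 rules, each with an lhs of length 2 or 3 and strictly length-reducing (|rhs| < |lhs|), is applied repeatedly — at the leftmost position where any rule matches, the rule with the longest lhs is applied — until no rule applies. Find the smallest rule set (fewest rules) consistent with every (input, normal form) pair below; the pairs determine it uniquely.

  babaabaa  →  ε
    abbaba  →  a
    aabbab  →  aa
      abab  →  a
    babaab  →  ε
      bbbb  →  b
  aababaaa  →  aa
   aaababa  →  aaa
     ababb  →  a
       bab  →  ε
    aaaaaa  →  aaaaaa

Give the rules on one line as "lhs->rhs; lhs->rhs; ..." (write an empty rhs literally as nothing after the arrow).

  | babaabaa => baaabaa => baabaa => babaa => baaa => baa => ba => ε
  | abbaba => ababa => abaa => aba => a
  | aabbab => aabab => aaba => aa
  | abab => aba => a

ba->; baa->ba; bab->ba; bb->b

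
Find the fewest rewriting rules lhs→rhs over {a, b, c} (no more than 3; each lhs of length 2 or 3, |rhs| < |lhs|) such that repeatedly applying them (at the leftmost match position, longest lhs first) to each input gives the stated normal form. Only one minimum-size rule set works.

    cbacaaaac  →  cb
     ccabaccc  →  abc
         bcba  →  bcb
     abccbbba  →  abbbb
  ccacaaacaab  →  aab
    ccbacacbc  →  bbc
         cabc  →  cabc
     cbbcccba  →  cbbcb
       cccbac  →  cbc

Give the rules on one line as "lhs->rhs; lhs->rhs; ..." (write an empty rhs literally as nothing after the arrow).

ac->c; ba->b; cc->

  | cbacaaaac => cbcaaaac => cbcaaac => cbcaac => cbcac => cbcc => cb
  | ccabaccc => abaccc => abccc => abc
  | bcba => bcb
  | abccbbba => abbbba => abbbb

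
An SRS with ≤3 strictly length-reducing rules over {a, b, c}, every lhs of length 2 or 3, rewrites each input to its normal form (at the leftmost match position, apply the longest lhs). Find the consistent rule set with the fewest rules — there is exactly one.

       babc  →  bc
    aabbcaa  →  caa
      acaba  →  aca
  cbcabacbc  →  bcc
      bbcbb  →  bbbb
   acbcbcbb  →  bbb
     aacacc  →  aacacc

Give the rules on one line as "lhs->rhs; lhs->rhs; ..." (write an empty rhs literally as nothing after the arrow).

  | babc => bc
  | aabbcaa => abcaa => caa
  | acaba => aca
  | cbcabacbc => bcabacbc => bcacbc => bcabc => bcc

ab->; cb->b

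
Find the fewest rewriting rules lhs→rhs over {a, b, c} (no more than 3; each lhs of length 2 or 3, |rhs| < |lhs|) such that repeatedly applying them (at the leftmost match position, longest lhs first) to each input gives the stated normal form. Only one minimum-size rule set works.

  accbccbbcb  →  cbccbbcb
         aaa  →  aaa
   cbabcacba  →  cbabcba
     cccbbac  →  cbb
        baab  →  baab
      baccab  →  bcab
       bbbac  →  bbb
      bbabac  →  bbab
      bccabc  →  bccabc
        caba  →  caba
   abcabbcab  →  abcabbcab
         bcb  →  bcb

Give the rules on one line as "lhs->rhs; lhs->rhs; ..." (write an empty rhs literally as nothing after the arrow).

  | accbccbbcb => cbccbbcb
  | aaa
  | cbabcacba => cbabcba
  | cccbbac => cbbac => cbb

ac->; ccc->c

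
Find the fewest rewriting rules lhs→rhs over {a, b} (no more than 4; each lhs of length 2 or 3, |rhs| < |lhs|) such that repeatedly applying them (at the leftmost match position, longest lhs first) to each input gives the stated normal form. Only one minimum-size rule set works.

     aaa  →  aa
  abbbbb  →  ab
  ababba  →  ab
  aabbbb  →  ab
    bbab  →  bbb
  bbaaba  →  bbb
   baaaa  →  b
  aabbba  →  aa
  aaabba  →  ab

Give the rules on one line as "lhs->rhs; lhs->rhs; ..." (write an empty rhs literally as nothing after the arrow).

aaa->aa; aab->a; abb->a; ba->b

  | aaa => aa
  | abbbbb => abbb => ab
  | ababba => abbba => aba => ab
  | aabbbb => abbb => ab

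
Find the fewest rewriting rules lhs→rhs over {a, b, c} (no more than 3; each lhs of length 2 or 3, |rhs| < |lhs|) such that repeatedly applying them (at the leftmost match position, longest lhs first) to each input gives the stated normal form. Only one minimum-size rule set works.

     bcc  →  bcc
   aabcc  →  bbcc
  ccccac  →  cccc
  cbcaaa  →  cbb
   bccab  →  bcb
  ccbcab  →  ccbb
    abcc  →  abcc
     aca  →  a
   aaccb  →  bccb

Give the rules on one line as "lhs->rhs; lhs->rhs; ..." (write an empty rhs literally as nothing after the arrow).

  | bcc
  | aabcc => bbcc
  | ccccac => cccc
  | cbcaaa => cbaa => cbb

aa->b; ca->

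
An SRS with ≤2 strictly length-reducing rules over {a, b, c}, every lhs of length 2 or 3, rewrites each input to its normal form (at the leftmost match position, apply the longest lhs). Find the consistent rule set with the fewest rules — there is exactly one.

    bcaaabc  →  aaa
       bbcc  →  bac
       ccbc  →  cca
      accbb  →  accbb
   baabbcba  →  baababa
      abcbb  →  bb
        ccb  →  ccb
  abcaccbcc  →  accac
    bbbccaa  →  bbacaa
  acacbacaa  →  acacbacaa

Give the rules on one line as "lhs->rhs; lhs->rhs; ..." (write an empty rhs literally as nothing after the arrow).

abc->; bc->a

  | bcaaabc => aaaabc => aaa
  | bbcc => bac
  | ccbc => cca
  | accbb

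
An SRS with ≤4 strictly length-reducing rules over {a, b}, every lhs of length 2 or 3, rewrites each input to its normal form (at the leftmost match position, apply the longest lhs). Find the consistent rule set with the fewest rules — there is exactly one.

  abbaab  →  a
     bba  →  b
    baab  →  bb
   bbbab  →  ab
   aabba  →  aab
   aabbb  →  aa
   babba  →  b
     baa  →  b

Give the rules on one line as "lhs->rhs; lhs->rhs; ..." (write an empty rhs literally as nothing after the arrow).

  | abbaab => abbb => a
  | bba => b
  | baab => bb
  | bbbab => ab

ba->; baa->b; bbb->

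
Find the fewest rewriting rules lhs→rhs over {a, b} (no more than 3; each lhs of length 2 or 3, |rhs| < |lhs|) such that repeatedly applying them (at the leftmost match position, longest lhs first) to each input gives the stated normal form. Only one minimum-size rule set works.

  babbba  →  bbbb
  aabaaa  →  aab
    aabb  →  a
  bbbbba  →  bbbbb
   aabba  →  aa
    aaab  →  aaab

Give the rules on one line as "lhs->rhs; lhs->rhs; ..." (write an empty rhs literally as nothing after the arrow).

  | babbba => bbbba => bbbb
  | aabaaa => aabaa => aaba => aab
  | aabb => a
  | bbbbba => bbbbb

abb->; ba->b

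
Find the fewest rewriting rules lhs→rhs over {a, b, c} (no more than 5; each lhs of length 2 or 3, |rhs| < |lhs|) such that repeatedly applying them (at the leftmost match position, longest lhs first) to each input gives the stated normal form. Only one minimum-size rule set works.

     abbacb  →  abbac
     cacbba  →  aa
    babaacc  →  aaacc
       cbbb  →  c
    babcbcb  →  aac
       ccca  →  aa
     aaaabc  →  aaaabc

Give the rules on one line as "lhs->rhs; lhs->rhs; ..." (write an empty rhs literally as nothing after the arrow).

  | abbacb => abbac
  | cacbba => acbba => acba => aca => aa
  | babaacc => acaacc => aaacc
  | cbbb => cbb => cb => c

bab->ac; ca->a; cb->c; ccc->ac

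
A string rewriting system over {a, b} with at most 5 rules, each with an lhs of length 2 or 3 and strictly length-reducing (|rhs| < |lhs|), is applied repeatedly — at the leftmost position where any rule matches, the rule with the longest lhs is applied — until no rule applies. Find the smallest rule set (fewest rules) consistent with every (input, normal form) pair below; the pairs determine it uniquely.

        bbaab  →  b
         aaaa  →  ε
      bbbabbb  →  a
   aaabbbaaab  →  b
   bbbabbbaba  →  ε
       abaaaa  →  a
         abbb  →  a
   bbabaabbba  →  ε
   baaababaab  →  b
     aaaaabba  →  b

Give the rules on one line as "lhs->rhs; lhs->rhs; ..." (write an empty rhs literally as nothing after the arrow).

  | bbaab => bab => b
  | aaaa => aa => ε
  | bbbabbb => aabbb => bbb => a
  | aaabbbaaab => abbbaaab => bbbaaab => aaaab => aab => b

aa->; ab->b; ba->; bbb->a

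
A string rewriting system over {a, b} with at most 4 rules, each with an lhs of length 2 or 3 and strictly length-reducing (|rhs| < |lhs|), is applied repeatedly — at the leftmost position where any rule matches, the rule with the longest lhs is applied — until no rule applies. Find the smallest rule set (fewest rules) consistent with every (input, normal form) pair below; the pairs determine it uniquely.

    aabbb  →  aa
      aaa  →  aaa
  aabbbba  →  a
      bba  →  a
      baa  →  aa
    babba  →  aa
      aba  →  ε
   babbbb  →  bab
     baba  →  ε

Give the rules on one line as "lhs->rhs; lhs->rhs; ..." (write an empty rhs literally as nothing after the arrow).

aba->bb; baa->aa; bb->; bbb->

  | aabbb => aa
  | aaa
  | aabbbba => aaba => abb => a
  | bba => a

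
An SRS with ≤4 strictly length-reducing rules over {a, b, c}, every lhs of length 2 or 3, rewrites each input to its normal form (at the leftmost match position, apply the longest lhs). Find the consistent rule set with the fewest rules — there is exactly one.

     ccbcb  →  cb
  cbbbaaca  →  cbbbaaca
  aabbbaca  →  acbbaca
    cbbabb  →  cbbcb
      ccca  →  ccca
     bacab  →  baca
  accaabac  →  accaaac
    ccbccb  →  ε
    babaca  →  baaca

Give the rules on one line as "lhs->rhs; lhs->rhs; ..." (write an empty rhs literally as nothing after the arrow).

ab->a; abb->cb; ccb->

  | ccbcb => cb
  | cbbbaaca
  | aabbbaca => acbbaca
  | cbbabb => cbbcb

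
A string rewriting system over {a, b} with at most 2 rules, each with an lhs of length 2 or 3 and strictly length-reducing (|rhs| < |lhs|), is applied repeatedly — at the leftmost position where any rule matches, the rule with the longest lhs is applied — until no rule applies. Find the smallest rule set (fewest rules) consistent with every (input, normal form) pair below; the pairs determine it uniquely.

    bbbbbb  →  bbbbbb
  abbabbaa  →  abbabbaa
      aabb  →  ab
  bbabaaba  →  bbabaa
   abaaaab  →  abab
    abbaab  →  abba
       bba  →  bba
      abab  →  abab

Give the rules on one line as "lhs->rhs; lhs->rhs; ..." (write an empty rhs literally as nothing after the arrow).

aaa->; aab->a

  | bbbbbb
  | abbabbaa
  | aabb => ab
  | bbabaaba => bbabaa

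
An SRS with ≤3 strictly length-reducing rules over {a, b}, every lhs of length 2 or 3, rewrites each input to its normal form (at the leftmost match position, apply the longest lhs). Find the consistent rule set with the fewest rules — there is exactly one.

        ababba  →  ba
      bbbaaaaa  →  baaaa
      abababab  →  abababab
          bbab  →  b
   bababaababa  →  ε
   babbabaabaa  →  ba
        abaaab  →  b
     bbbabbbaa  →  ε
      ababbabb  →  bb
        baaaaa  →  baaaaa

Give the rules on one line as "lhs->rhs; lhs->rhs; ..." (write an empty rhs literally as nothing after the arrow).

aab->bb; abb->b; bba->

  | ababba => abba => ba
  | bbbaaaaa => baaaa
  | abababab
  | bbab => b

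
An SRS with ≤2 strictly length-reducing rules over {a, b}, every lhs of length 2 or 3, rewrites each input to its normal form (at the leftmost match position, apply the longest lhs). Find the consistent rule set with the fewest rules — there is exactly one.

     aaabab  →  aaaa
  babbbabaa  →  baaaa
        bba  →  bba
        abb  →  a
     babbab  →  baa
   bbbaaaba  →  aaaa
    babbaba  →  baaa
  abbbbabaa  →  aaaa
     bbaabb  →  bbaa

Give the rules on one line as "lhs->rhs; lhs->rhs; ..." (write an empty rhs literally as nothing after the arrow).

  | aaabab => aaaab => aaaa
  | babbbabaa => babbabaa => bababaa => baabaa => baaaa
  | bba
  | abb => ab => a

ab->a; bbb->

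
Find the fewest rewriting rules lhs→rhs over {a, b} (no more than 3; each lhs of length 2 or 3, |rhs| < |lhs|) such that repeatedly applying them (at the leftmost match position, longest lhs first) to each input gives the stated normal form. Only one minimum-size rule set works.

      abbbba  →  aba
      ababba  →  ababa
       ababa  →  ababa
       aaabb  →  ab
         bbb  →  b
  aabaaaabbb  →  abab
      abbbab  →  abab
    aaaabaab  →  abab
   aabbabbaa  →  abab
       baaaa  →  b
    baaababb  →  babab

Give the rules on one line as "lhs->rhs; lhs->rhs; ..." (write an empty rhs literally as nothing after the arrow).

aa->; aab->ab; bb->b

  | abbbba => abbba => abba => aba
  | ababba => ababa
  | ababa
  | aaabb => abb => ab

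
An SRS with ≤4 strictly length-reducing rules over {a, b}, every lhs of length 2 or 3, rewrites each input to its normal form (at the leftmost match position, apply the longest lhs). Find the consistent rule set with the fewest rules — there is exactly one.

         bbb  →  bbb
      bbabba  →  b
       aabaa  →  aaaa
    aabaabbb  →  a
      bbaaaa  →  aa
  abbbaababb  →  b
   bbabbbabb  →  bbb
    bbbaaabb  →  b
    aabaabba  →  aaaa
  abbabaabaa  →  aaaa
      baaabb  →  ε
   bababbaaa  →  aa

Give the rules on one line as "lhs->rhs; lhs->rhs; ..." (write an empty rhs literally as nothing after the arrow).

  | bbb
  | bbabba => bba => b
  | aabaa => aaaa
  | aabaabbb => aaaabbb => aaabb => aab => a

ab->; aba->aa; ba->; bab->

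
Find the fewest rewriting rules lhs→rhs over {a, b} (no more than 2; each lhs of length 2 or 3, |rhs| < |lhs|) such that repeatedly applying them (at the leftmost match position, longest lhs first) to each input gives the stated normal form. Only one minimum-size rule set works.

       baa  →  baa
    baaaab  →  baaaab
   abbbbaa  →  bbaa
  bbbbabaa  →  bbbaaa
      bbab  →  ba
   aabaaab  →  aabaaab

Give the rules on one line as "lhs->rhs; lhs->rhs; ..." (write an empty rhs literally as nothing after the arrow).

abb->; bab->a

  | baa
  | baaaab
  | abbbbaa => bbaa
  | bbbbabaa => bbbaaa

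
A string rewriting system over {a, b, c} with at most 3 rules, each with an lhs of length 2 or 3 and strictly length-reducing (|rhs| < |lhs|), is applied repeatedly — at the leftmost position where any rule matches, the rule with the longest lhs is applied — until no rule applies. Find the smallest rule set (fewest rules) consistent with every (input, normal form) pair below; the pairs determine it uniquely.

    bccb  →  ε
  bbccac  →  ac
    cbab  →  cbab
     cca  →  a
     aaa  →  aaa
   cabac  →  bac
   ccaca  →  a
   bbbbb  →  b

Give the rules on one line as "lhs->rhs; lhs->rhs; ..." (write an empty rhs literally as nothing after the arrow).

bb->; ca->; cc->

  | bccb => bb => ε
  | bbccac => ccac => ac
  | cbab
  | cca => a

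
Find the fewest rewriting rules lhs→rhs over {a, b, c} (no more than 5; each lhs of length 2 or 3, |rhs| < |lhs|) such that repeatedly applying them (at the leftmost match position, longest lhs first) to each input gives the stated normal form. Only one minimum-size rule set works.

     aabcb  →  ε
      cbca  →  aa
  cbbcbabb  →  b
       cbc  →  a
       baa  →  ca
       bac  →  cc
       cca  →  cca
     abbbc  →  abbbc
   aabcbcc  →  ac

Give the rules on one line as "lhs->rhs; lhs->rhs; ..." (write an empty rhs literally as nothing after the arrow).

aab->; ba->c; cb->; cbc->a

  | aabcb => cb => ε
  | cbca => aa
  | cbbcbabb => bcbabb => babb => cbb => b
  | cbc => a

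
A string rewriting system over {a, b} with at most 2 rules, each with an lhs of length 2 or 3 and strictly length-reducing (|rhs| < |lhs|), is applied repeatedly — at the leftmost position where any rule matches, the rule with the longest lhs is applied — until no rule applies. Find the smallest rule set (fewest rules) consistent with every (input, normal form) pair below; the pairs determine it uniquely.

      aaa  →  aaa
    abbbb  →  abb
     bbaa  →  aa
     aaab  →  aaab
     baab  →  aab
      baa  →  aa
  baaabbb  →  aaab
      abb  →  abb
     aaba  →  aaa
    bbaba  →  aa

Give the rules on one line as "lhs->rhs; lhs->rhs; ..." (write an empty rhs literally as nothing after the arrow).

  | aaa
  | abbbb => abb
  | bbaa => baa => aa
  | aaab

ba->a; bbb->b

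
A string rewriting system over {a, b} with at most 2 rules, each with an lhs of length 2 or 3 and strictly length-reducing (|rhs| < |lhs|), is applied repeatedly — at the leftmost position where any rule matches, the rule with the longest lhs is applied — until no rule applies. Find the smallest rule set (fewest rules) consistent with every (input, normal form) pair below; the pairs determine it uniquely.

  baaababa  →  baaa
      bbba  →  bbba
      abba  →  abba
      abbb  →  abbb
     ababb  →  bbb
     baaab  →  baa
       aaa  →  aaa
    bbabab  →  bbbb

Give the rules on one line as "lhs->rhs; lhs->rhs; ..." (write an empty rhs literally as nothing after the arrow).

aab->a; aba->b

  | baaababa => baaaba => baaa
  | bbba
  | abba
  | abbb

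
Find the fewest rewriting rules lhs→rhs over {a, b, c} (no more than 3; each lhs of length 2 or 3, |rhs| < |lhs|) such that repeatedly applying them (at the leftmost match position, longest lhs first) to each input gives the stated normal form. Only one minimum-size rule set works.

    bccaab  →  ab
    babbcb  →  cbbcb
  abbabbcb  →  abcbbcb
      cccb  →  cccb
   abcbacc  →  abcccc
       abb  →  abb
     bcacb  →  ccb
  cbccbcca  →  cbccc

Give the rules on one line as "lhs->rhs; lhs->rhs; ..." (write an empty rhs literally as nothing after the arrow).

  | bccaab => bcaab => baab => cab => ab
  | babbcb => cbbcb
  | abbabbcb => abcbbcb
  | cccb

ba->c; ca->a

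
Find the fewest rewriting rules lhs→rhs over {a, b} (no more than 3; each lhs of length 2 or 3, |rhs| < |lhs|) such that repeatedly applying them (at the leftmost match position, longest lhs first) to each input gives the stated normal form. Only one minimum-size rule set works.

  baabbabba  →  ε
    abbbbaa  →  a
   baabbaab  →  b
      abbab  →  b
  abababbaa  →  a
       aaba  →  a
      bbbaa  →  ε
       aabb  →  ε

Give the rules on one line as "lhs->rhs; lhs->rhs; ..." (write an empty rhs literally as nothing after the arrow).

  | baabbabba => aabbabba => bbabba => abba => aa => ε
  | abbbbaa => abbaa => aaa => a
  | baabbaab => aabbaab => bbaab => aab => b
  | abbab => aab => b

aa->; ba->a; bb->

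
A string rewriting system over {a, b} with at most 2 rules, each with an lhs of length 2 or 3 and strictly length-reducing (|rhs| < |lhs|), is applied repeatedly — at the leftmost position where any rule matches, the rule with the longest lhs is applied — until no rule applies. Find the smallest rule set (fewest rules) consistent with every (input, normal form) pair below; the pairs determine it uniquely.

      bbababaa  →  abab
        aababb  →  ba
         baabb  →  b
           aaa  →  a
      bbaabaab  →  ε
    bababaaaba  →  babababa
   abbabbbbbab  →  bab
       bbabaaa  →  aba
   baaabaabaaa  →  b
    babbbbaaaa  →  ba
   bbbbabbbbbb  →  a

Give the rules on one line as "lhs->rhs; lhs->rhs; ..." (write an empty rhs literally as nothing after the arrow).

aa->; bb->

  | bbababaa => ababaa => abab
  | aababb => babb => ba
  | baabb => bbb => b
  | aaa => a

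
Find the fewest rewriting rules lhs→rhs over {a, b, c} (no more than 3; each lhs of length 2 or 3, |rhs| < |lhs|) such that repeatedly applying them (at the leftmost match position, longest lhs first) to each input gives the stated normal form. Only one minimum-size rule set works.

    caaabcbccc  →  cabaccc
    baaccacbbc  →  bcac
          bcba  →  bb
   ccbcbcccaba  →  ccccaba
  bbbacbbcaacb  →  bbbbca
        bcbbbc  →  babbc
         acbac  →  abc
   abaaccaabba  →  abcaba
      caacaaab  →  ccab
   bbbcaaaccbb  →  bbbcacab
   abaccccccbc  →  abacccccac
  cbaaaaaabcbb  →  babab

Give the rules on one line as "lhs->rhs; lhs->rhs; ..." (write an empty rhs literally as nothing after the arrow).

aa->; cb->a; cba->b

  | caaabcbccc => cabcbccc => cabaccc
  | baaccacbbc => bccacbbc => bccaabc => bccbc => bcac
  | bcba => bb
  | ccbcbcccaba => cacbcccaba => caacccaba => ccccaba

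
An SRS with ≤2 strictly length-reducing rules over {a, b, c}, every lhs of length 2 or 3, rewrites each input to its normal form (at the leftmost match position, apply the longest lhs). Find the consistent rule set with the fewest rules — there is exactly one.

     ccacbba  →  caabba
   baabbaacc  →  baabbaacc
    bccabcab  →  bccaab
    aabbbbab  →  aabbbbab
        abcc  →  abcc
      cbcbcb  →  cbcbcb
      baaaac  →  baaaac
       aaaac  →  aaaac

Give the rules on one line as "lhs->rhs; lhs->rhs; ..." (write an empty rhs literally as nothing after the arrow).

  | ccacbba => caabba
  | baabbaacc
  | bccabcab => bccaab
  | aabbbbab

bca->a; cac->aa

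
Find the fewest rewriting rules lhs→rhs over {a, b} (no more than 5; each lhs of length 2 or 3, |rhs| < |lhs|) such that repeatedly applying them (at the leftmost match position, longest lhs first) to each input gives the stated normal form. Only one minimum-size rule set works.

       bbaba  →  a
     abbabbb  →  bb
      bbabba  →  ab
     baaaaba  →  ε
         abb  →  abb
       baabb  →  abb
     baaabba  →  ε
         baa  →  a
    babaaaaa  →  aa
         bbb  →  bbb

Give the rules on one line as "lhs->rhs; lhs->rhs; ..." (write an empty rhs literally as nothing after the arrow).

aaa->; aab->; ba->; bab->ab

  | bbaba => baba => aba => a
  | abbabbb => ababbb => aabbb => bb
  | bbabba => babba => abba => ab
  | baaaaba => aaaba => ba => ε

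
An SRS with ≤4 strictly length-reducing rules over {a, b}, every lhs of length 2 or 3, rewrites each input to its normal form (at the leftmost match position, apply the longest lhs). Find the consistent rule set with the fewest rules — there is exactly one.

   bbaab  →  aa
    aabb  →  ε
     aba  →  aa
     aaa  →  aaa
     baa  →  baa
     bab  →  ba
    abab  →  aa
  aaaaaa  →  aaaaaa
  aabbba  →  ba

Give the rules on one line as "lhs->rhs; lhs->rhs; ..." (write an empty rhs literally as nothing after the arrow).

ab->a; abb->bb; bb->

  | bbaab => aab => aa
  | aabb => abb => bb => ε
  | aba => aa
  | aaa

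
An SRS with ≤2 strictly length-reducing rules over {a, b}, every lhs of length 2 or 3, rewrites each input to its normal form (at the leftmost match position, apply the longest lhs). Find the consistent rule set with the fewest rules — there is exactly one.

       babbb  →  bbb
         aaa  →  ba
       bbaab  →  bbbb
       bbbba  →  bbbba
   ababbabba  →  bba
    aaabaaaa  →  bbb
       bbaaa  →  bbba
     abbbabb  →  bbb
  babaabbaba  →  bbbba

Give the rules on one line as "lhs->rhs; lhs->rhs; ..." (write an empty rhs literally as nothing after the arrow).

  | babbb => bbb
  | aaa => ba
  | bbaab => bbbb
  | bbbba

aa->b; ab->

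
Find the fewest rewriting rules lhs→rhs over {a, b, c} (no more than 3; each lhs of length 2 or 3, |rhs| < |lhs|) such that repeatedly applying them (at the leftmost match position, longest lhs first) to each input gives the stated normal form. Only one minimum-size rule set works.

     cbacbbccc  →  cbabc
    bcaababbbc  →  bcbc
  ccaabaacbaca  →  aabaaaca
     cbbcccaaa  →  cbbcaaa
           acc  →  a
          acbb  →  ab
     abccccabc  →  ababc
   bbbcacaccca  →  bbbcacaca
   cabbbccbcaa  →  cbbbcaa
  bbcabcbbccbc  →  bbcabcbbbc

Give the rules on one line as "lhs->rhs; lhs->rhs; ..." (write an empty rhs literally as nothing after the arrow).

abb->b; acb->a; cc->

  | cbacbbccc => cbabccc => cbabc
  | bcaababbbc => bcaabbbc => bcabbc => bcbc
  | ccaabaacbaca => aabaacbaca => aabaaaca
  | cbbcccaaa => cbbcaaa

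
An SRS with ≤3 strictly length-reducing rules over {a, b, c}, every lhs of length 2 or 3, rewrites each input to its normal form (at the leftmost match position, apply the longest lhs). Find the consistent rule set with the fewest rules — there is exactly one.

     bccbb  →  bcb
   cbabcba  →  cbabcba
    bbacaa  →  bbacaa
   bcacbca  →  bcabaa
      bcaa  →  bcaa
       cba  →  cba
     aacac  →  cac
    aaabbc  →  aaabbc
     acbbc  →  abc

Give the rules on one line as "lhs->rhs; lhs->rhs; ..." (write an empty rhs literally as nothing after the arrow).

aac->c; cbb->b; cbc->ba

  | bccbb => bcb
  | cbabcba
  | bbacaa
  | bcacbca => bcabaa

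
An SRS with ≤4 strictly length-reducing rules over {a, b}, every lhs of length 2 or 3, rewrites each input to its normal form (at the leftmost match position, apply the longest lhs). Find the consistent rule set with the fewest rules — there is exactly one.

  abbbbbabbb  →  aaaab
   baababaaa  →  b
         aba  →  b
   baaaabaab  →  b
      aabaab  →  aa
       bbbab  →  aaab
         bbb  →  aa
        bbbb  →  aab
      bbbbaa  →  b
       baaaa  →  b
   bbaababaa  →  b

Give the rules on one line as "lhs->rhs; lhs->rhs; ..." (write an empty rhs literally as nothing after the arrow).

aba->bb; ba->b; bb->b; bbb->aa

  | abbbbbabbb => aaabbabbb => aaababbb => aabbbbb => aaaabb => aaaab
  | baababaaa => bababaaa => bbabaaa => babaaa => bbaaa => baaa => baa => ba => b
  | aba => bb => b
  | baaaabaab => baaabaab => baabaab => babaab => bbaab => baab => bab => bb => b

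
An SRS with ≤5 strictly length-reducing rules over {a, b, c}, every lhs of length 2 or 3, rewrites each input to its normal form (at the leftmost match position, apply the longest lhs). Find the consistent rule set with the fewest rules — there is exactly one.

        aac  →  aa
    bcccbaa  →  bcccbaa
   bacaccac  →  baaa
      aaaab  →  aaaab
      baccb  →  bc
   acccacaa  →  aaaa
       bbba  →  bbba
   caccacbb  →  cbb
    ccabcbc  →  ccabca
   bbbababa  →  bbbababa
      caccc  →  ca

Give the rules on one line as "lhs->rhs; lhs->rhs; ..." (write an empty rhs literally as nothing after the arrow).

ac->a; acb->c; caa->; cbc->ca

  | aac => aa
  | bcccbaa
  | bacaccac => baaccac => baacac => baaac => baaa
  | aaaab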